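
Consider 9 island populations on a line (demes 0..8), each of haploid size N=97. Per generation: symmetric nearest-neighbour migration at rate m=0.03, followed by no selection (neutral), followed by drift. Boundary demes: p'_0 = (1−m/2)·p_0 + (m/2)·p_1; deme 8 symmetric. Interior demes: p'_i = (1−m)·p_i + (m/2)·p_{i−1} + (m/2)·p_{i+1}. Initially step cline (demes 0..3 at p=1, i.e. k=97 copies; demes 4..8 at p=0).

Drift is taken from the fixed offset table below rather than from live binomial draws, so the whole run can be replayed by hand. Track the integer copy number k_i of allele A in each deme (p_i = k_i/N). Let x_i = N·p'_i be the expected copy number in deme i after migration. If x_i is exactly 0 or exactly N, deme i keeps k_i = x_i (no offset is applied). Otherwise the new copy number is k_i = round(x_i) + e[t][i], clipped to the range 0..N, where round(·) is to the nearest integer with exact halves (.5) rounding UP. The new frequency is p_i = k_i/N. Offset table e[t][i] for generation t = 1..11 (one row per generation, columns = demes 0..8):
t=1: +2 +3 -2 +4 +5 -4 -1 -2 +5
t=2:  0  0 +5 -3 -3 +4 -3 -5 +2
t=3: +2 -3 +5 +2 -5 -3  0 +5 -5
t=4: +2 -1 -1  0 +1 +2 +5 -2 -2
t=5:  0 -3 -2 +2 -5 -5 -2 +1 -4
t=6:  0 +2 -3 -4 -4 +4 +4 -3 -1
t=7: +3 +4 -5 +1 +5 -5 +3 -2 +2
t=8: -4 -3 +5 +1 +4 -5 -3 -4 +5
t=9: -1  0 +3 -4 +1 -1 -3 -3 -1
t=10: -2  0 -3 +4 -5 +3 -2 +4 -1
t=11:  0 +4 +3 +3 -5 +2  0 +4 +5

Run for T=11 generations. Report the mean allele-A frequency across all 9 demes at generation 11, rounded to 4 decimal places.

t=0: k=[97 97 97 97 0 0 0 0 0]
t=1: x=[97.0000 97.0000 97.0000 95.5450 1.4550 0.0000 0.0000 0.0000 0.0000] k=[97 97 97 97 6 0 0 0 0]
t=2: x=[97.0000 97.0000 97.0000 95.6350 7.2750 0.0900 0.0000 0.0000 0.0000] k=[97 97 97 93 4 4 0 0 0]
t=3: x=[97.0000 97.0000 96.9400 91.7250 5.3350 3.9400 0.0600 0.0000 0.0000] k=[97 97 97 94 0 1 0 0 0]
t=4: x=[97.0000 97.0000 96.9550 92.6350 1.4250 0.9700 0.0150 0.0000 0.0000] k=[97 97 96 93 2 3 5 0 0]
t=5: x=[97.0000 96.9850 95.9700 91.6800 3.3800 3.0150 4.8950 0.0750 0.0000] k=[97 94 94 94 0 0 3 1 0]
t=6: x=[96.9550 94.0450 94.0000 92.5900 1.4100 0.0450 2.9250 1.0150 0.0150] k=[97 96 91 89 0 4 7 0 0]
t=7: x=[96.9850 95.9400 91.0450 87.6950 1.3950 3.9850 6.8500 0.1050 0.0000] k=[97 97 86 89 6 0 10 0 0]
t=8: x=[97.0000 96.8350 86.2100 87.7100 7.1550 0.2400 9.7000 0.1500 0.0000] k=[97 94 91 89 11 0 7 0 0]
t=9: x=[96.9550 94.0000 91.0150 87.8600 12.0050 0.2700 6.7900 0.1050 0.0000] k=[96 94 94 84 13 0 4 0 0]
t=10: x=[95.9700 94.0300 93.8500 83.0850 13.8700 0.2550 3.8800 0.0600 0.0000] k=[94 94 91 87 9 3 2 4 0]
t=11: x=[94.0000 93.9550 90.9850 85.8900 10.0800 3.0750 2.0450 3.9100 0.0600] k=[94 97 94 89 5 5 2 8 5]

0.4570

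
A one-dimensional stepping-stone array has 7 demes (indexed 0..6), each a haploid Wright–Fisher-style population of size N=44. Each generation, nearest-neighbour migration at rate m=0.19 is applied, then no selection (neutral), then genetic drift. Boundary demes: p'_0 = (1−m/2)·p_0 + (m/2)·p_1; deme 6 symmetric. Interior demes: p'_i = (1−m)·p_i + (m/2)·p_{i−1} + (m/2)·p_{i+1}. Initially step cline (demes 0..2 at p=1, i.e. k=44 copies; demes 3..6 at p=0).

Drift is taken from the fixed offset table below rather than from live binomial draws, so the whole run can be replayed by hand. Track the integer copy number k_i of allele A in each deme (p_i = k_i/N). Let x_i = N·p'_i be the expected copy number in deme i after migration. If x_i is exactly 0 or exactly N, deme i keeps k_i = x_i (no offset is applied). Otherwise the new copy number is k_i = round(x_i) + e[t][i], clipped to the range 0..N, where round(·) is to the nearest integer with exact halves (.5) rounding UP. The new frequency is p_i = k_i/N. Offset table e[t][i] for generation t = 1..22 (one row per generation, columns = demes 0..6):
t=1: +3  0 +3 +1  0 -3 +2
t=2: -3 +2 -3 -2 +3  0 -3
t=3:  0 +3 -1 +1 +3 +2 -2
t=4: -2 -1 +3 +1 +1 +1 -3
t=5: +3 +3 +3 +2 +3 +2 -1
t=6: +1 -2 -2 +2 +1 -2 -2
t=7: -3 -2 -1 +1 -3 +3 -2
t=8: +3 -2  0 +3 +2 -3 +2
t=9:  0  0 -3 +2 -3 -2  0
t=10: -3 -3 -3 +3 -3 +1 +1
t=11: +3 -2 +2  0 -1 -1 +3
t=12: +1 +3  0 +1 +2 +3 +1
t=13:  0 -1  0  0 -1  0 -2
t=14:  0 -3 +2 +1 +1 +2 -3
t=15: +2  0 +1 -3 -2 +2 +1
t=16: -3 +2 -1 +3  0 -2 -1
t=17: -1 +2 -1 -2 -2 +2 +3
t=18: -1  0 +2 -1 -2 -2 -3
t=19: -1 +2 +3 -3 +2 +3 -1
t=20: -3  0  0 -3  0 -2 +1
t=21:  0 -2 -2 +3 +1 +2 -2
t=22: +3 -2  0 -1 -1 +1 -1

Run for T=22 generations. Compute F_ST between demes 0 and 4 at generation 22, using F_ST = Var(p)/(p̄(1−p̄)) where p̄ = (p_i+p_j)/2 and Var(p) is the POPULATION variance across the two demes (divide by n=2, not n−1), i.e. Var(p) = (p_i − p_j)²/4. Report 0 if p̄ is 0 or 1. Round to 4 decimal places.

t=0: k=[44 44 44 0 0 0 0]
t=1: x=[44.0000 44.0000 39.8200 4.1800 0.0000 0.0000 0.0000] k=[44 44 43 5 0 0 0]
t=2: x=[44.0000 43.9050 39.4850 8.1350 0.4750 0.0000 0.0000] k=[44 44 36 6 3 0 0]
t=3: x=[44.0000 43.2400 33.9100 8.5650 3.0000 0.2850 0.0000] k=[44 44 33 10 6 2 0]
t=4: x=[44.0000 42.9550 31.8600 11.8050 6.0000 2.1900 0.1900] k=[44 42 35 13 7 3 0]
t=5: x=[43.8100 41.5250 33.5750 14.5200 7.1900 3.0950 0.2850] k=[44 44 37 17 10 5 0]
t=6: x=[44.0000 43.3350 35.7650 18.2350 10.1900 5.0000 0.4750] k=[44 41 34 20 11 3 0]
t=7: x=[43.7150 40.6200 33.3350 20.4750 11.0950 3.4750 0.2850] k=[41 39 32 21 8 6 0]
t=8: x=[40.8100 38.5250 31.6200 20.8100 9.0450 5.6200 0.5700] k=[44 37 32 24 11 3 3]
t=9: x=[43.3350 37.1900 31.7150 23.5250 11.4750 3.7600 3.0000] k=[43 37 29 26 8 2 3]
t=10: x=[42.4300 36.8100 29.4750 24.5750 9.1400 2.6650 2.9050] k=[39 34 26 28 6 4 4]
t=11: x=[38.5250 33.7150 26.9500 25.7200 7.9000 4.1900 4.0000] k=[42 32 29 26 7 3 7]
t=12: x=[41.0500 32.6650 29.0000 24.4800 8.4250 3.7600 6.6200] k=[42 36 29 25 10 7 8]
t=13: x=[41.4300 35.9050 29.2850 23.9550 11.1400 7.3800 7.9050] k=[41 35 29 24 10 7 6]
t=14: x=[40.4300 35.0000 29.0950 23.1450 11.0450 7.1900 6.0950] k=[40 32 31 24 12 9 3]
t=15: x=[39.2400 32.6650 30.4300 23.5250 12.8550 8.7150 3.5700] k=[41 33 31 21 11 11 5]
t=16: x=[40.2400 33.5700 30.2400 21.0000 11.9500 10.4300 5.5700] k=[37 36 29 24 12 8 5]
t=17: x=[36.9050 35.4300 29.1900 23.3350 12.7600 8.0950 5.2850] k=[36 37 28 21 11 10 8]
t=18: x=[36.0950 36.0500 28.1900 20.7150 11.8550 9.9050 8.1900] k=[35 36 30 20 10 8 5]
t=19: x=[35.0950 35.3350 29.6200 20.0000 10.7600 7.9050 5.2850] k=[34 37 33 17 13 11 4]
t=20: x=[34.2850 36.3350 31.8600 18.1400 13.1900 10.5250 4.6650] k=[31 36 32 15 13 9 6]
t=21: x=[31.4750 35.1450 30.7650 16.4250 12.8100 9.0950 6.2850] k=[31 33 29 19 14 11 4]
t=22: x=[31.1900 32.4300 28.4300 19.4750 14.1900 10.6200 4.6650] k=[34 30 28 18 13 12 4]

0.2289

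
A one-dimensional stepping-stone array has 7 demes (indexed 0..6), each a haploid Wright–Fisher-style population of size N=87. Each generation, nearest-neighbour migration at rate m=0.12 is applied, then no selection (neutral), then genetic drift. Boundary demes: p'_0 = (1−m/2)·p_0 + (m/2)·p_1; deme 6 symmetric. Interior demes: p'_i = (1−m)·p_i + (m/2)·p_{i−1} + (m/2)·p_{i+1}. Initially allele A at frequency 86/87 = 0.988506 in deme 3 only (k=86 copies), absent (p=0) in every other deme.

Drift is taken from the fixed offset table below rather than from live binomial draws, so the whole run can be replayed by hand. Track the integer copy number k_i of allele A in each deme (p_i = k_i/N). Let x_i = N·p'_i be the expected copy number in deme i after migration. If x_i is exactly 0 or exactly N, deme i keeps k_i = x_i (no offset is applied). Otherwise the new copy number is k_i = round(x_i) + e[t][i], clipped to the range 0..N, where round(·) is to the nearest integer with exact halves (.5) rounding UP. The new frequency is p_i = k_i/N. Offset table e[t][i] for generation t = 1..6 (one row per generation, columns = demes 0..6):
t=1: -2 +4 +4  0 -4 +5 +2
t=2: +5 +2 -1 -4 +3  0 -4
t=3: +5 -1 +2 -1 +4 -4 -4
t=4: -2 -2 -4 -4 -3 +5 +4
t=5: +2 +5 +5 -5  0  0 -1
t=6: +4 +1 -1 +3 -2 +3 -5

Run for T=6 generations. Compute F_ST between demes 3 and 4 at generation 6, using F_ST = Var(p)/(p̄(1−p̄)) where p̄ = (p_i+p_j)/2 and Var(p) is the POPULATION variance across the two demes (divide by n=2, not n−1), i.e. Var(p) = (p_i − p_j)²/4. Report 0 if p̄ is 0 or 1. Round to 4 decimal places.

t=0: k=[0 0 0 86 0 0 0]
t=1: x=[0.0000 0.0000 5.1600 75.6800 5.1600 0.0000 0.0000] k=[0 0 9 76 1 0 0]
t=2: x=[0.0000 0.5400 12.4800 67.4800 5.4400 0.0600 0.0000] k=[0 3 11 63 8 0 0]
t=3: x=[0.1800 3.3000 13.6400 56.5800 10.8200 0.4800 0.0000] k=[5 2 16 56 15 0 0]
t=4: x=[4.8200 3.0200 17.5600 51.1400 16.5600 0.9000 0.0000] k=[3 1 14 47 14 6 0]
t=5: x=[2.8800 1.9000 15.2000 43.0400 15.5000 6.1200 0.3600] k=[5 7 20 38 16 6 0]
t=6: x=[5.1200 7.6600 20.3000 35.6000 16.7200 6.2400 0.3600] k=[9 9 19 39 15 9 0]

0.0889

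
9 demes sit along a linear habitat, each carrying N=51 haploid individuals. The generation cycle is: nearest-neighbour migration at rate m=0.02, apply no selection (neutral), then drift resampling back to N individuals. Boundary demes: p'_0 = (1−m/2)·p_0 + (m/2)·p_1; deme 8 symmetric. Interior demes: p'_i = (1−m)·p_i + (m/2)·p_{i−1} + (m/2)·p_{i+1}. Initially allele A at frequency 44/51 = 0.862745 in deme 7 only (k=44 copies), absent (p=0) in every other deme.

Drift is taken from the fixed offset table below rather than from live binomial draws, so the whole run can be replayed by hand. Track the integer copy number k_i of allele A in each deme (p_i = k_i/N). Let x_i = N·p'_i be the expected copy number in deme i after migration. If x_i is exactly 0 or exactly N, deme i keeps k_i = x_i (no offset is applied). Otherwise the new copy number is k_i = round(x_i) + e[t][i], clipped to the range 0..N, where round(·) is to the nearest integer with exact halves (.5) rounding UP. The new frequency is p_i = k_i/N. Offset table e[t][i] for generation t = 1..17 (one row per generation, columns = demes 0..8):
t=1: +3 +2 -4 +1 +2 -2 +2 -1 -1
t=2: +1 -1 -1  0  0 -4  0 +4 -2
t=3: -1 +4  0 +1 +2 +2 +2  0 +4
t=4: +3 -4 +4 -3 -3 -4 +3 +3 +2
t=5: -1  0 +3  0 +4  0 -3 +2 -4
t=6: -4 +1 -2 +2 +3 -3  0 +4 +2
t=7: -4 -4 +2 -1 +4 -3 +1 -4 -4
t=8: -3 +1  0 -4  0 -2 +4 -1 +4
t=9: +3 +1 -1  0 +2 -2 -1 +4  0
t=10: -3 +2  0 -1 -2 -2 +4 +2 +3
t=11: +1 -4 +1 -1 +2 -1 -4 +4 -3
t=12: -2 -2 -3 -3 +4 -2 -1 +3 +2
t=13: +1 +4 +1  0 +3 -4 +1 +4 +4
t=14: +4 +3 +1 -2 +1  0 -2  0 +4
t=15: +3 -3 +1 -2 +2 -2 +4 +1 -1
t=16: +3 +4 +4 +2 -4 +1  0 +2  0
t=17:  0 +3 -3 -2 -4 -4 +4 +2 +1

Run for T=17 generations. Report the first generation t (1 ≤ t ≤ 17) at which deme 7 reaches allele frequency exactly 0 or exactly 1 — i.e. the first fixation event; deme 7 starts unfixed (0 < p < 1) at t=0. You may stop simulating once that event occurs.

12

t=0: k=[0 0 0 0 0 0 0 44 0]
t=1: x=[0.0000 0.0000 0.0000 0.0000 0.0000 0.0000 0.4400 43.1200 0.4400] k=[0 0 0 0 0 0 2 42 0]
t=2: x=[0.0000 0.0000 0.0000 0.0000 0.0000 0.0200 2.3800 41.1800 0.4200] k=[0 0 0 0 0 0 2 45 0]
t=3: x=[0.0000 0.0000 0.0000 0.0000 0.0000 0.0200 2.4100 44.1200 0.4500] k=[0 0 0 0 0 2 4 44 4]
t=4: x=[0.0000 0.0000 0.0000 0.0000 0.0200 2.0000 4.3800 43.2000 4.4000] k=[0 0 0 0 0 0 7 46 6]
t=5: x=[0.0000 0.0000 0.0000 0.0000 0.0000 0.0700 7.3200 45.2100 6.4000] k=[0 0 0 0 0 0 4 47 2]
t=6: x=[0.0000 0.0000 0.0000 0.0000 0.0000 0.0400 4.3900 46.1200 2.4500] k=[0 0 0 0 0 0 4 50 4]
t=7: x=[0.0000 0.0000 0.0000 0.0000 0.0000 0.0400 4.4200 49.0800 4.4600] k=[0 0 0 0 0 0 5 45 0]
t=8: x=[0.0000 0.0000 0.0000 0.0000 0.0000 0.0500 5.3500 44.1500 0.4500] k=[0 0 0 0 0 0 9 43 4]
t=9: x=[0.0000 0.0000 0.0000 0.0000 0.0000 0.0900 9.2500 42.2700 4.3900] k=[0 0 0 0 0 0 8 46 4]
t=10: x=[0.0000 0.0000 0.0000 0.0000 0.0000 0.0800 8.3000 45.2000 4.4200] k=[0 0 0 0 0 0 12 47 7]
t=11: x=[0.0000 0.0000 0.0000 0.0000 0.0000 0.1200 12.2300 46.2500 7.4000] k=[0 0 0 0 0 0 8 50 4]
t=12: x=[0.0000 0.0000 0.0000 0.0000 0.0000 0.0800 8.3400 49.1200 4.4600] k=[0 0 0 0 0 0 7 51 6]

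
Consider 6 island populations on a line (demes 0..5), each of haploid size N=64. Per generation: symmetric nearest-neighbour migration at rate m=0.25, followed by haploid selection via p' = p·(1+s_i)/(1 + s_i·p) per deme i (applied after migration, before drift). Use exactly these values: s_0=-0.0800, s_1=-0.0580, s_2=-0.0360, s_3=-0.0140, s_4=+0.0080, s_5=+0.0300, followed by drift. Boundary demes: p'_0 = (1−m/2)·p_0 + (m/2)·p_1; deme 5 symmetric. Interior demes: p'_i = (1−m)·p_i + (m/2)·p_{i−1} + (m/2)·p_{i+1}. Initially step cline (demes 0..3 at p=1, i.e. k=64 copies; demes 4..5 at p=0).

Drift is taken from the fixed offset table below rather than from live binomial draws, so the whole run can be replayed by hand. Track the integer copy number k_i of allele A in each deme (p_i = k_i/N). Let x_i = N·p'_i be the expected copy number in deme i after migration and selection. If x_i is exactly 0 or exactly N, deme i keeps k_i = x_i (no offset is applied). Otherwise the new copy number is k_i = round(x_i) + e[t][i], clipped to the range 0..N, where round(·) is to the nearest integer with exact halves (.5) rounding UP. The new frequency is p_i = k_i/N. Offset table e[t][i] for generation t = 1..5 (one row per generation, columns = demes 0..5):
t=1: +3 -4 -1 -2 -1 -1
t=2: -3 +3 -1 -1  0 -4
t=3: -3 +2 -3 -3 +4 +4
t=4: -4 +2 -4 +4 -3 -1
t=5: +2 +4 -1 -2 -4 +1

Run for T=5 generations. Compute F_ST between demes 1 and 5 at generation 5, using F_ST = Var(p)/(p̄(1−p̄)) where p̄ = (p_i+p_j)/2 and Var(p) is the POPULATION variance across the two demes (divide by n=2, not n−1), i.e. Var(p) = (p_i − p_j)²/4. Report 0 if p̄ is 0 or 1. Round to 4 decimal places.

t=0: k=[64 64 64 64 0 0]
t=1: x=[64.0000 64.0000 64.0000 55.9008 8.0559 0.0000] k=[64 64 64 54 7 0]
t=2: x=[64.0000 64.0000 62.7043 49.2153 12.0779 0.9009] k=[64 64 62 48 12 0]
t=3: x=[64.0000 63.7347 60.3767 45.0625 15.0917 1.5439] k=[64 64 57 42 19 6]
t=4: x=[64.0000 63.0719 55.7398 40.7919 20.3605 7.8258] k=[64 64 52 45 17 7]
t=5: x=[64.0000 62.4099 52.2780 42.1727 19.3574 8.4648] k=[64 64 51 40 15 9]

0.7534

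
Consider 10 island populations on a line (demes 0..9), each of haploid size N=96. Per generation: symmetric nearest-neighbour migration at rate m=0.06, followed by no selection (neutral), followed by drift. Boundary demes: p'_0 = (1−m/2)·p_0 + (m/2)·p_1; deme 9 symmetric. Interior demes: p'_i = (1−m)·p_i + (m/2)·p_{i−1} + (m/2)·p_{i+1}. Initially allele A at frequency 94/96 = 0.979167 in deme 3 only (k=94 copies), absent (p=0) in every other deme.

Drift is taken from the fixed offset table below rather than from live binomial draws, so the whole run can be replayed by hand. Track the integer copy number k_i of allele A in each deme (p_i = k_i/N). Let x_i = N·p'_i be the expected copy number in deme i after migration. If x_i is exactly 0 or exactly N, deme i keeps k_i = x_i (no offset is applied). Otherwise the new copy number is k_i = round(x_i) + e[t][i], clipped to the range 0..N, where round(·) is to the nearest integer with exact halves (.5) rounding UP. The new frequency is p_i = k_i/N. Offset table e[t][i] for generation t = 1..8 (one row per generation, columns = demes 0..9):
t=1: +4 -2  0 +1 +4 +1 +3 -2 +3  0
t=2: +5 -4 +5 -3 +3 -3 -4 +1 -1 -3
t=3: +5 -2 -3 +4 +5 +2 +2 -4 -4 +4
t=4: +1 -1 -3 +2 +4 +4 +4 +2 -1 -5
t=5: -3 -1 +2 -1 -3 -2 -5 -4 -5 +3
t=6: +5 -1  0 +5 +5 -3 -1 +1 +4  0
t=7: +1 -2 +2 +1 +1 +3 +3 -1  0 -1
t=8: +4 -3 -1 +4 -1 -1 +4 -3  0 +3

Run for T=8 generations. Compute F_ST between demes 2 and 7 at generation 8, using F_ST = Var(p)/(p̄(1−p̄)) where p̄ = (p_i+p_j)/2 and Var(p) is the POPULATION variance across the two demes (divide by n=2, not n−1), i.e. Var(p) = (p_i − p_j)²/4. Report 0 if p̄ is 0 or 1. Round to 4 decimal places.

t=0: k=[0 0 0 94 0 0 0 0 0 0]
t=1: x=[0.0000 0.0000 2.8200 88.3600 2.8200 0.0000 0.0000 0.0000 0.0000 0.0000] k=[0 0 3 89 7 0 0 0 0 0]
t=2: x=[0.0000 0.0900 5.4900 83.9600 9.2500 0.2100 0.0000 0.0000 0.0000 0.0000] k=[0 0 10 81 12 0 0 0 0 0]
t=3: x=[0.0000 0.3000 11.8300 76.8000 13.7100 0.3600 0.0000 0.0000 0.0000 0.0000] k=[0 0 9 81 19 2 0 0 0 0]
t=4: x=[0.0000 0.2700 10.8900 76.9800 20.3500 2.4500 0.0600 0.0000 0.0000 0.0000] k=[0 0 8 79 24 6 4 0 0 0]
t=5: x=[0.0000 0.2400 9.8900 75.2200 25.1100 6.4800 3.9400 0.1200 0.0000 0.0000] k=[0 0 12 74 22 4 0 0 0 0]
t=6: x=[0.0000 0.3600 13.5000 70.5800 23.0200 4.4200 0.1200 0.0000 0.0000 0.0000] k=[0 0 14 76 28 1 0 0 0 0]
t=7: x=[0.0000 0.4200 15.4400 72.7000 28.6300 1.7800 0.0300 0.0000 0.0000 0.0000] k=[0 0 17 74 30 5 3 0 0 0]
t=8: x=[0.0000 0.5100 18.2000 70.9700 30.5700 5.6900 2.9700 0.0900 0.0000 0.0000] k=[0 0 17 75 30 5 7 0 0 0]

0.0971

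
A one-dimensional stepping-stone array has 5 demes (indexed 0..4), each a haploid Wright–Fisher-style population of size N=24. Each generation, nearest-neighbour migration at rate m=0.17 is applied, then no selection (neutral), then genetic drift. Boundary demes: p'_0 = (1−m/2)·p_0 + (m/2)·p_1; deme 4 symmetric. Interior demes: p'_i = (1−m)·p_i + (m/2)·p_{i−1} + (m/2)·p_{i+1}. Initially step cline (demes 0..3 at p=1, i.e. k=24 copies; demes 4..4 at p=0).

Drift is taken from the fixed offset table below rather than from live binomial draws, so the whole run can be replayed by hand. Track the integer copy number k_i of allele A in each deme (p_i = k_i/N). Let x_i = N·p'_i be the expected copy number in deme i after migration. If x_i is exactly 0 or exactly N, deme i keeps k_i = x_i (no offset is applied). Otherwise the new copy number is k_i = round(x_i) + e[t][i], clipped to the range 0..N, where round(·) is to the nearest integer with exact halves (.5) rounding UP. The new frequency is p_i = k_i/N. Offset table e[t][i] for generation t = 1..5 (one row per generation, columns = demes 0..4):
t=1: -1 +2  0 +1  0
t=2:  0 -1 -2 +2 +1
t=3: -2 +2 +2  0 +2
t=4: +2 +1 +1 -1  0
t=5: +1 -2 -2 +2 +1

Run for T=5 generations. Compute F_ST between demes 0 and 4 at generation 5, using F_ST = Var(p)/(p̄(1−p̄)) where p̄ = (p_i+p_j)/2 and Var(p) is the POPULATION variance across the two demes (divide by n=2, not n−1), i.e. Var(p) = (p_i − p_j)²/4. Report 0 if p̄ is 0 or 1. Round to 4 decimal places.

t=0: k=[24 24 24 24 0]
t=1: x=[24.0000 24.0000 24.0000 21.9600 2.0400] k=[24 24 24 23 2]
t=2: x=[24.0000 24.0000 23.9150 21.3000 3.7850] k=[24 24 22 23 5]
t=3: x=[24.0000 23.8300 22.2550 21.3850 6.5300] k=[24 24 24 21 9]
t=4: x=[24.0000 24.0000 23.7450 20.2350 10.0200] k=[24 24 24 19 10]
t=5: x=[24.0000 24.0000 23.5750 18.6600 10.7650] k=[24 24 22 21 12]

0.3333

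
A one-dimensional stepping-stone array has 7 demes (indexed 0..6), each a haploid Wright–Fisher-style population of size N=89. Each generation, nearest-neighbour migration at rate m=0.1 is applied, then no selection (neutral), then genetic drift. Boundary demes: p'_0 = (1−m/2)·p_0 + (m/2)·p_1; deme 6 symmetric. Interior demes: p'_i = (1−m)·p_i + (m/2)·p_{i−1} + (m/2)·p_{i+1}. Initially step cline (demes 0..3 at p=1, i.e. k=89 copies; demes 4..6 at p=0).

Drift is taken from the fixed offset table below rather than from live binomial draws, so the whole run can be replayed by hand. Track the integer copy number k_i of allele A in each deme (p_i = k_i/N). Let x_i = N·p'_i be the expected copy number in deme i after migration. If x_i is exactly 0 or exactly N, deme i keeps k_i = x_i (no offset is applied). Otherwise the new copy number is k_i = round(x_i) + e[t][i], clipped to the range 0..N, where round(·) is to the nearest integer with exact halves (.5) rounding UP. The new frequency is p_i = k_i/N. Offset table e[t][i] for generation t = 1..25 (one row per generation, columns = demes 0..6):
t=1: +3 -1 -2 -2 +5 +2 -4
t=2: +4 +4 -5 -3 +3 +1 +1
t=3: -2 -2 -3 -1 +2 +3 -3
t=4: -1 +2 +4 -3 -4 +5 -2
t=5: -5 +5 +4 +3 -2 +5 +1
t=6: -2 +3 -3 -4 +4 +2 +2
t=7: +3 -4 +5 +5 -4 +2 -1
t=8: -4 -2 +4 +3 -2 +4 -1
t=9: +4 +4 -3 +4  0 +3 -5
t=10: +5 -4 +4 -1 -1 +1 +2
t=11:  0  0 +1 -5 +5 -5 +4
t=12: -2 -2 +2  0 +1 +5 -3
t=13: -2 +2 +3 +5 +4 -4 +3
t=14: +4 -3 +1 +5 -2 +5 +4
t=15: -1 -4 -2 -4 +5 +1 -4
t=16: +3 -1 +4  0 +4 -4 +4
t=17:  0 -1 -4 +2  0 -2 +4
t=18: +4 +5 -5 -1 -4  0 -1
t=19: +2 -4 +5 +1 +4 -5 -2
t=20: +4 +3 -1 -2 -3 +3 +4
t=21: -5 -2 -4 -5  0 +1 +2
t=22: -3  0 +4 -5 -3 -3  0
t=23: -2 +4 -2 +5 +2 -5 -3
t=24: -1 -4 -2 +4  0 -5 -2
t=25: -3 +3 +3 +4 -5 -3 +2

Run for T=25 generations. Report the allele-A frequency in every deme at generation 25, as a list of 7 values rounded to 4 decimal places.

[0.8427, 0.9438, 0.8764, 0.7753, 0.4270, 0.1461, 0.2247]

t=0: k=[89 89 89 89 0 0 0]
t=1: x=[89.0000 89.0000 89.0000 84.5500 4.4500 0.0000 0.0000] k=[89 89 89 83 9 0 0]
t=2: x=[89.0000 89.0000 88.7000 79.6000 12.2500 0.4500 0.0000] k=[89 89 84 77 15 1 0]
t=3: x=[89.0000 88.7500 83.9000 74.2500 17.4000 1.6500 0.0500] k=[89 87 81 73 19 5 0]
t=4: x=[88.9000 86.8000 80.9000 70.7000 21.0000 5.4500 0.2500] k=[88 89 85 68 17 10 0]
t=5: x=[88.0500 88.7500 84.3500 66.3000 19.2000 9.8500 0.5000] k=[83 89 88 69 17 15 2]
t=6: x=[83.3000 88.6500 87.1000 67.3500 19.5000 14.4500 2.6500] k=[81 89 84 63 24 16 5]
t=7: x=[81.4000 88.3500 83.2000 62.1000 25.5500 15.8500 5.5500] k=[84 84 88 67 22 18 5]
t=8: x=[84.0000 84.2000 86.7500 65.8000 24.0500 17.5500 5.6500] k=[80 82 89 69 22 22 5]
t=9: x=[80.1000 82.2500 87.6500 67.6500 24.3500 21.1500 5.8500] k=[84 86 85 72 24 24 1]
t=10: x=[84.1000 85.8500 84.4000 70.2500 26.4000 22.8500 2.1500] k=[89 82 88 69 25 24 4]
t=11: x=[88.6500 82.6500 86.7500 67.7500 27.1500 23.0500 5.0000] k=[89 83 88 63 32 18 9]
t=12: x=[88.7000 83.5500 86.5000 62.7000 32.8500 18.2500 9.4500] k=[87 82 89 63 34 23 6]
t=13: x=[86.7500 82.6000 87.3500 62.8500 34.9000 22.7000 6.8500] k=[85 85 89 68 39 19 10]
t=14: x=[85.0000 85.2000 87.7500 67.6000 39.4500 19.5500 10.4500] k=[89 82 89 73 37 25 14]
t=15: x=[88.6500 82.7000 87.8500 72.0000 38.2000 25.0500 14.5500] k=[88 79 86 68 43 26 11]
t=16: x=[87.5500 79.8000 84.7500 67.6500 43.4000 26.1000 11.7500] k=[89 79 89 68 47 22 16]
t=17: x=[88.5000 80.0000 87.4500 68.0000 46.8000 22.9500 16.3000] k=[89 79 83 70 47 21 20]
t=18: x=[88.5000 79.7000 82.1500 69.5000 46.8500 22.2500 20.0500] k=[89 85 77 69 43 22 19]
t=19: x=[88.8000 84.8000 77.0000 68.1000 43.2500 22.9000 19.1500] k=[89 81 82 69 47 18 17]
t=20: x=[88.6000 81.4500 81.3000 68.5500 46.6500 19.4000 17.0500] k=[89 84 80 67 44 22 21]
t=21: x=[88.7500 84.0500 79.5500 66.5000 44.0500 23.0500 21.0500] k=[84 82 76 62 44 24 23]
t=22: x=[83.9000 81.8000 75.6000 61.8000 43.9000 24.9500 23.0500] k=[81 82 80 57 41 22 23]
t=23: x=[81.0500 81.8500 78.9500 57.3500 40.8500 23.0000 22.9500] k=[79 86 77 62 43 18 20]
t=24: x=[79.3500 85.2000 76.7000 61.8000 42.7000 19.3500 19.9000] k=[78 81 75 66 43 14 18]
t=25: x=[78.1500 80.5500 74.8500 65.3000 42.7000 15.6500 17.8000] k=[75 84 78 69 38 13 20]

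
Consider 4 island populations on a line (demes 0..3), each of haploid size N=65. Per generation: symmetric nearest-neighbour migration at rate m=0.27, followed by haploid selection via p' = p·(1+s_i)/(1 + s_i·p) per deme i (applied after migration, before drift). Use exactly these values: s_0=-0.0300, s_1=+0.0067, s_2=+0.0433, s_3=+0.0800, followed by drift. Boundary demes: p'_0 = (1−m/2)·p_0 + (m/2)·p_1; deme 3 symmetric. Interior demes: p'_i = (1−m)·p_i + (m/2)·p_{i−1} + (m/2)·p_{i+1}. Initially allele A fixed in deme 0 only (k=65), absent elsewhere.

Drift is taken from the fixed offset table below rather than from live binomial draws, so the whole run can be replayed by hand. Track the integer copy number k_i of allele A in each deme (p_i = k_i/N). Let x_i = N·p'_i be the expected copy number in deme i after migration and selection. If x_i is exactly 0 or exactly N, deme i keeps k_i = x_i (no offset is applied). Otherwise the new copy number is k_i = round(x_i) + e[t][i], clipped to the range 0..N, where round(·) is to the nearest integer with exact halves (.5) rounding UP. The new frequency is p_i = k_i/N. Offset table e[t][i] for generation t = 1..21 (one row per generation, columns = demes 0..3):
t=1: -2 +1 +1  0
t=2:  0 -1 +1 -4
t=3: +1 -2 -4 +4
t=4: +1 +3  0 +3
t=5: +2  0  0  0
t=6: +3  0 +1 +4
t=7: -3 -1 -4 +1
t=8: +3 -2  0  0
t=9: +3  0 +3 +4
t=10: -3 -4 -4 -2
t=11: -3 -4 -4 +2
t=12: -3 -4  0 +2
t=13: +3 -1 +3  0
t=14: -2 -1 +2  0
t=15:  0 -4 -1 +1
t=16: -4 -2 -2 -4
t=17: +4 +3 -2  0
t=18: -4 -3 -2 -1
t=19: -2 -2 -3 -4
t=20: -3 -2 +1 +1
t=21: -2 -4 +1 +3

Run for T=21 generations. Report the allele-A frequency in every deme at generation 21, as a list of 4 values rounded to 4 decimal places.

[0.0615, 0.0615, 0.2000, 0.2769]

t=0: k=[65 0 0 0]
t=1: x=[55.9912 8.8258 0.0000 0.0000] k=[54 10 0 0]
t=2: x=[47.6757 14.6657 1.4072 0.0000] k=[48 14 2 0]
t=3: x=[42.9686 17.0539 3.4873 0.2915] k=[44 15 0 4]
t=4: x=[39.6154 16.9736 2.6715 3.7210] k=[41 20 3 7]
t=5: x=[37.6838 20.6339 6.0641 6.9218] k=[40 21 6 7]
t=6: x=[36.9504 21.6363 8.4673 7.3521] k=[40 22 9 11]
t=7: x=[37.0860 22.7737 11.4185 11.4374] k=[34 22 7 12]
t=8: x=[31.8851 21.6914 10.0550 12.0629] k=[35 20 10 12]
t=9: x=[32.4801 20.7693 12.0300 12.4881] k=[35 21 15 16]
t=10: x=[32.6151 22.1775 16.4606 16.8060] k=[30 18 12 15]
t=11: x=[27.8940 18.8994 13.6669 15.4845] k=[25 15 10 17]
t=12: x=[23.1937 15.7546 12.0300 17.0034] k=[20 12 12 19]
t=13: x=[18.5141 13.1499 13.3901 19.0755] k=[22 12 16 19]
t=14: x=[20.2232 13.9631 16.3789 19.6333] k=[18 13 18 20]
t=15: x=[16.9407 14.4248 18.1442 20.8032] k=[17 10 17 22]
t=16: x=[15.6896 11.9550 17.2620 22.4420] k=[12 10 15 18]
t=17: x=[11.4400 11.0059 15.2185 18.5998] k=[15 14 13 19]
t=18: x=[14.5187 14.0735 14.4149 19.2150] k=[11 11 12 18]
t=19: x=[10.7244 11.1968 13.1131 18.1806] k=[9 9 10 14]
t=20: x=[8.7664 9.1876 10.7808 14.2999] k=[6 7 12 15]
t=21: x=[5.9678 7.5846 12.1430 15.4845] k=[4 4 13 18]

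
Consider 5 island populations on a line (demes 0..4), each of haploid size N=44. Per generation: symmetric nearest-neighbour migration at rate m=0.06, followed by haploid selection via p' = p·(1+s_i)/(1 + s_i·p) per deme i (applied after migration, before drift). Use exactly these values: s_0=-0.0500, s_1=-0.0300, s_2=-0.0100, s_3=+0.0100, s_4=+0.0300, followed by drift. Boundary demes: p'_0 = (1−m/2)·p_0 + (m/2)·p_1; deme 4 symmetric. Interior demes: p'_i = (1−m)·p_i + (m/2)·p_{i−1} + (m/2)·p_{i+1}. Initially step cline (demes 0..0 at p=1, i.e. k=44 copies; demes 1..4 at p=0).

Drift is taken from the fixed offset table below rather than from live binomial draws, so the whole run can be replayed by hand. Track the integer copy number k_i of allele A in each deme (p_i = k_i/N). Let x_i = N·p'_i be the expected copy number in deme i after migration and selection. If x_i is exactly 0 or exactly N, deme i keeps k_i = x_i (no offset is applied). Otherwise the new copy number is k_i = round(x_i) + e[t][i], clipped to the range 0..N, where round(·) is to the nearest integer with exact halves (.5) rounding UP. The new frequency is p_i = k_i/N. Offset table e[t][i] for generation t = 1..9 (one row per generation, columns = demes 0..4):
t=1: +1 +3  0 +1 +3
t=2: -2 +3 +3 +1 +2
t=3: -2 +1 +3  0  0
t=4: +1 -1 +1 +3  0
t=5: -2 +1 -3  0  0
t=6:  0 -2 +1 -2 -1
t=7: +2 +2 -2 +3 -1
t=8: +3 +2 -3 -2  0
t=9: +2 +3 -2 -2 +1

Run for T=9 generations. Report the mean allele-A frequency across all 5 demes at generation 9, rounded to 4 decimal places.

0.2500

t=0: k=[44 0 0 0 0]
t=1: x=[42.6127 1.2816 0.0000 0.0000 0.0000] k=[44 4 0 0 0]
t=2: x=[42.7387 4.9447 0.1188 0.0000 0.0000] k=[41 8 3 0 0]
t=3: x=[39.8200 8.6268 3.0315 0.0909 0.0000] k=[38 10 6 0 0]
t=4: x=[36.8584 10.4750 5.8885 0.1818 0.0000] k=[38 9 7 3 0]
t=5: x=[36.8274 9.5798 6.8815 3.0582 0.0927] k=[35 11 4 3 0]
t=6: x=[33.8860 11.2530 4.1421 2.9674 0.0927] k=[34 9 5 1 0]
t=7: x=[32.8279 9.4028 4.9556 1.1006 0.0309] k=[35 11 3 4 0]
t=8: x=[33.8860 11.2234 3.2397 3.8851 0.1236] k=[37 13 0 2 0]
t=9: x=[35.9480 13.0487 0.4455 1.8980 0.0618] k=[38 16 0 0 1]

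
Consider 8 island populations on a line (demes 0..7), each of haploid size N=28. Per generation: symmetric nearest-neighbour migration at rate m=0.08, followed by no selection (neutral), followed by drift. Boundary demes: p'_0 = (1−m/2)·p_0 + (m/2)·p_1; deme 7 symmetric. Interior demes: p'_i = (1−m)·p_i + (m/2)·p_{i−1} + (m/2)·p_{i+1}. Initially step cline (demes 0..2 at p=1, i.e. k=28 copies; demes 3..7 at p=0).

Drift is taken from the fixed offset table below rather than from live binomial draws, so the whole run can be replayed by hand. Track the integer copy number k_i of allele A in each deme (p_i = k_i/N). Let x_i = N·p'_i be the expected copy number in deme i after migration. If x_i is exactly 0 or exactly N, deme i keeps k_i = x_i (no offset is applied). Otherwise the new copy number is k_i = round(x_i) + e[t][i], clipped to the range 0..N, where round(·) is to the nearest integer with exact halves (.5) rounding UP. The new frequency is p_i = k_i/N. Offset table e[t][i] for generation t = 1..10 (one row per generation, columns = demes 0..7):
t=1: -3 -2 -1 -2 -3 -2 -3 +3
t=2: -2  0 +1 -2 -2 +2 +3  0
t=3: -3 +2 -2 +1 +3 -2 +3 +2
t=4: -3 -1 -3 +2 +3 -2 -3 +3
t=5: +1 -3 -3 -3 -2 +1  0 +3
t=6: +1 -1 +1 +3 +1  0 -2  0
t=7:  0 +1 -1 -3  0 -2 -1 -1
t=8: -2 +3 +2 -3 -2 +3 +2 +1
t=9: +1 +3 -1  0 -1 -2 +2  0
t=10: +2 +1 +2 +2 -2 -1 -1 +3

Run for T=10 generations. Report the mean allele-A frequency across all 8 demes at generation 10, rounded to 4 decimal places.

t=0: k=[28 28 28 0 0 0 0 0]
t=1: x=[28.0000 28.0000 26.8800 1.1200 0.0000 0.0000 0.0000 0.0000] k=[28 28 26 0 0 0 0 0]
t=2: x=[28.0000 27.9200 25.0400 1.0400 0.0000 0.0000 0.0000 0.0000] k=[28 28 26 0 0 0 0 0]
t=3: x=[28.0000 27.9200 25.0400 1.0400 0.0000 0.0000 0.0000 0.0000] k=[28 28 23 2 0 0 0 0]
t=4: x=[28.0000 27.8000 22.3600 2.7600 0.0800 0.0000 0.0000 0.0000] k=[28 27 19 5 3 0 0 0]
t=5: x=[27.9600 26.7200 18.7600 5.4800 2.9600 0.1200 0.0000 0.0000] k=[28 24 16 2 1 1 0 0]
t=6: x=[27.8400 23.8400 15.7600 2.5200 1.0400 0.9600 0.0400 0.0000] k=[28 23 17 6 2 1 0 0]
t=7: x=[27.8000 22.9600 16.8000 6.2800 2.1200 1.0000 0.0400 0.0000] k=[28 24 16 3 2 0 0 0]
t=8: x=[27.8400 23.8400 15.8000 3.4800 1.9600 0.0800 0.0000 0.0000] k=[26 27 18 0 0 3 0 0]
t=9: x=[26.0400 26.6000 17.6400 0.7200 0.1200 2.7600 0.1200 0.0000] k=[27 28 17 1 0 1 2 0]
t=10: x=[27.0400 27.5200 16.8000 1.6000 0.0800 1.0000 1.8800 0.0800] k=[28 28 19 4 0 0 1 3]

0.3705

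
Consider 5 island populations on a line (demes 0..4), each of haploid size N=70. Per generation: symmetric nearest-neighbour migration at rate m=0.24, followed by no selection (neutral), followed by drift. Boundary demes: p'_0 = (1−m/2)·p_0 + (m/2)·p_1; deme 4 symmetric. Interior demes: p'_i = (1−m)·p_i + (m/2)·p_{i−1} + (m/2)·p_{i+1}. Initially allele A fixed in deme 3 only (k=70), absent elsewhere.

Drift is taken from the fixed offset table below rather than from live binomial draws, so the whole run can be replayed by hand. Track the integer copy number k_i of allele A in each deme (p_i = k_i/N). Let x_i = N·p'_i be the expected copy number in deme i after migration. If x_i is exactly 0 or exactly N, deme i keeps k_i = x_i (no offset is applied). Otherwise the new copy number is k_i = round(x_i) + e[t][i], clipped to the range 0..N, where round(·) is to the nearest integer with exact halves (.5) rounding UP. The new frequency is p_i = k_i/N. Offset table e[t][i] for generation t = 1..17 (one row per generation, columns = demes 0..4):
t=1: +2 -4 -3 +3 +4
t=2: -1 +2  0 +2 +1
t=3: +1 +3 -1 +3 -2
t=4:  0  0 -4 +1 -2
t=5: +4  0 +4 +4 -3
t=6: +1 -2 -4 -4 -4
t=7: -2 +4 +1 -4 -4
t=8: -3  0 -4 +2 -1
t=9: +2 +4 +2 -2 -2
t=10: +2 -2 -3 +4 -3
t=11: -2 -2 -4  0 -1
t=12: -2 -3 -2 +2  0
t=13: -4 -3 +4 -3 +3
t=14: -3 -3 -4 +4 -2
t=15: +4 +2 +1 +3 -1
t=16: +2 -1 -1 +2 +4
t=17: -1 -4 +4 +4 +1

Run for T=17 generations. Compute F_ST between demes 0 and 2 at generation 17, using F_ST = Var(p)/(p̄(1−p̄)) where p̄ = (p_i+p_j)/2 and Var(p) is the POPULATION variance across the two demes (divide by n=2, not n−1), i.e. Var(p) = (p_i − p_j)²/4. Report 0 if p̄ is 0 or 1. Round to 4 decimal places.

t=0: k=[0 0 0 70 0]
t=1: x=[0.0000 0.0000 8.4000 53.2000 8.4000] k=[0 0 5 56 12]
t=2: x=[0.0000 0.6000 10.5200 44.6000 17.2800] k=[0 3 11 47 18]
t=3: x=[0.3600 3.6000 14.3600 39.2000 21.4800] k=[1 7 13 42 19]
t=4: x=[1.7200 7.0000 15.7600 35.7600 21.7600] k=[2 7 12 37 20]
t=5: x=[2.6000 7.0000 14.4000 31.9600 22.0400] k=[7 7 18 36 19]
t=6: x=[7.0000 8.3200 18.8400 31.8000 21.0400] k=[8 6 15 28 17]
t=7: x=[7.7600 7.3200 15.4800 25.1200 18.3200] k=[6 11 16 21 14]
t=8: x=[6.6000 11.0000 16.0000 19.5600 14.8400] k=[4 11 12 22 14]
t=9: x=[4.8400 10.2800 13.0800 19.8400 14.9600] k=[7 14 15 18 13]
t=10: x=[7.8400 13.2800 15.2400 17.0400 13.6000] k=[10 11 12 21 11]
t=11: x=[10.1200 11.0000 12.9600 18.7200 12.2000] k=[8 9 9 19 11]
t=12: x=[8.1200 8.8800 10.2000 16.8400 11.9600] k=[6 6 8 19 12]
t=13: x=[6.0000 6.2400 9.0800 16.8400 12.8400] k=[2 3 13 14 16]
t=14: x=[2.1200 4.0800 11.9200 14.1200 15.7600] k=[0 1 8 18 14]
t=15: x=[0.1200 1.7200 8.3600 16.3200 14.4800] k=[4 4 9 19 13]
t=16: x=[4.0000 4.6000 9.6000 17.0800 13.7200] k=[6 4 9 19 18]
t=17: x=[5.7600 4.8400 9.6000 17.6800 18.1200] k=[5 1 14 22 19]

0.0352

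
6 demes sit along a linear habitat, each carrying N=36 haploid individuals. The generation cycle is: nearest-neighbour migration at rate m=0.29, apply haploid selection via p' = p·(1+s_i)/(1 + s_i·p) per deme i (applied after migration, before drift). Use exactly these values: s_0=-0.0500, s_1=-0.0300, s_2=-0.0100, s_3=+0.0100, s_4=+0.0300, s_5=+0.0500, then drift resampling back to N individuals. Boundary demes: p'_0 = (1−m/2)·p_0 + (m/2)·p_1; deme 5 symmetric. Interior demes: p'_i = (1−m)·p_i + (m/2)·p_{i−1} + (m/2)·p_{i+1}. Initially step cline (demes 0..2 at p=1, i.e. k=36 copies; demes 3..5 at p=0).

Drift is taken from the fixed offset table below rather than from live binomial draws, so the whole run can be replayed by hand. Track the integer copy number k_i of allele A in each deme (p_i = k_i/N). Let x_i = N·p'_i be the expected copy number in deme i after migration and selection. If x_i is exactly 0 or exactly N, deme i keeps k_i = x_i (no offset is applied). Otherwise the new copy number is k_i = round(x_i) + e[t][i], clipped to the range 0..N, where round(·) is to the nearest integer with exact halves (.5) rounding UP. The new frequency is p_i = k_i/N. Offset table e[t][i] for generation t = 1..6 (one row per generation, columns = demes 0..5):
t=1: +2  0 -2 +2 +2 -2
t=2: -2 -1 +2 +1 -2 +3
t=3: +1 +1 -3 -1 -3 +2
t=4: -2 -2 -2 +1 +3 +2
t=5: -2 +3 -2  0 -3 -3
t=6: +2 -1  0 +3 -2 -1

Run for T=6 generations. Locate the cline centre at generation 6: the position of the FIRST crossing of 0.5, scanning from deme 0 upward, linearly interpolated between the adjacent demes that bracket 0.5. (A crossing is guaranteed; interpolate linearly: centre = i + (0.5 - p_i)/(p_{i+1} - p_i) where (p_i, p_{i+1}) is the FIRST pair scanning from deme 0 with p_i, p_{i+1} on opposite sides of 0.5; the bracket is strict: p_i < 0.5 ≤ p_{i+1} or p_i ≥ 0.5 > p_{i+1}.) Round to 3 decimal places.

2.400

t=0: k=[36 36 36 0 0 0]
t=1: x=[36.0000 36.0000 30.7350 5.2646 0.0000 0.0000] k=[36 36 29 7 0 0]
t=2: x=[36.0000 34.9545 26.7561 9.2432 1.0446 0.0000] k=[36 34 29 10 0 0]
t=3: x=[35.6949 33.4949 26.9018 11.3823 1.4917 0.0000] k=[36 34 24 10 0 0]
t=4: x=[35.6949 32.7511 23.3376 10.6545 1.4917 0.0000] k=[34 31 21 12 4 0]
t=5: x=[33.4459 29.8308 21.0572 12.2252 4.6995 0.6085] k=[31 33 19 12 2 0]
t=6: x=[31.0760 30.5404 19.9256 11.6432 3.2463 0.3044] k=[33 30 20 15 1 0]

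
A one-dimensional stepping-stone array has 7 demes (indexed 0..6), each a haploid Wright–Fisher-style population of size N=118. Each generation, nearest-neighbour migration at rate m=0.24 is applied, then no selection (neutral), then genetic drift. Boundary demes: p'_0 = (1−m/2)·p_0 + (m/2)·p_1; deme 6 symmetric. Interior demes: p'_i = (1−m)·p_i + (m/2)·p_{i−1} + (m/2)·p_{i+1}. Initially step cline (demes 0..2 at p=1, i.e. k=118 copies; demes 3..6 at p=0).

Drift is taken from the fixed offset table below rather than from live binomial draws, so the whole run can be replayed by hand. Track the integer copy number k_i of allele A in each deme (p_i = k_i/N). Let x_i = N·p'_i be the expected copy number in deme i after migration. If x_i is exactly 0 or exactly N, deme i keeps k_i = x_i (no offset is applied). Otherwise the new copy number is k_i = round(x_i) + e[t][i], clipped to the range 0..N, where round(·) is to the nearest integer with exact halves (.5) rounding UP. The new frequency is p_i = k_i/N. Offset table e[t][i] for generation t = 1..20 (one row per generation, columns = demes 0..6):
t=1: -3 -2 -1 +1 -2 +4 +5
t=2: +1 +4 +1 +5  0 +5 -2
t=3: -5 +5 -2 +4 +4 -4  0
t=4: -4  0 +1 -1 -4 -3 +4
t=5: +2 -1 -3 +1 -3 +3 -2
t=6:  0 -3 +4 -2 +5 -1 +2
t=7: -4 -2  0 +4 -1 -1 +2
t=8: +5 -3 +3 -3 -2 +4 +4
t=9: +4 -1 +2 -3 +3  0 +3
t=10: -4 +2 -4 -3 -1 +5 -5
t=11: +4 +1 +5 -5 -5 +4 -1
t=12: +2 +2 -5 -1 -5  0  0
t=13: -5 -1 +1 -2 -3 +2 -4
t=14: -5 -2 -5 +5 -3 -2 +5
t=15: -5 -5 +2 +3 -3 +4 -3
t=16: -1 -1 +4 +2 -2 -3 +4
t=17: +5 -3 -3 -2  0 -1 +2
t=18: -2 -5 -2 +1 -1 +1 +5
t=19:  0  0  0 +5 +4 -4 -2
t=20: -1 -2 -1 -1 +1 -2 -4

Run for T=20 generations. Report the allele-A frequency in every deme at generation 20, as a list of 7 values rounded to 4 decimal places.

t=0: k=[118 118 118 0 0 0 0]
t=1: x=[118.0000 118.0000 103.8400 14.1600 0.0000 0.0000 0.0000] k=[118 118 103 15 0 0 0]
t=2: x=[118.0000 116.2000 94.2400 23.7600 1.8000 0.0000 0.0000] k=[118 118 95 29 2 0 0]
t=3: x=[118.0000 115.2400 89.8400 33.6800 5.0000 0.2400 0.0000] k=[118 118 88 38 9 0 0]
t=4: x=[118.0000 114.4000 85.6000 40.5200 11.4000 1.0800 0.0000] k=[118 114 87 40 7 0 0]
t=5: x=[117.5200 111.2400 84.6000 41.6800 10.1200 0.8400 0.0000] k=[118 110 82 43 7 4 0]
t=6: x=[117.0400 107.6000 80.6800 43.3600 10.9600 3.8800 0.4800] k=[117 105 85 41 16 3 2]
t=7: x=[115.5600 104.0400 82.1200 43.2800 17.4400 4.4400 2.1200] k=[112 102 82 47 16 3 4]
t=8: x=[110.8000 100.8000 80.2000 47.4800 18.1600 4.6800 3.8800] k=[116 98 83 44 16 9 8]
t=9: x=[113.8400 98.3600 80.1200 45.3200 18.5200 9.7200 8.1200] k=[118 97 82 42 22 10 11]
t=10: x=[115.4800 97.7200 79.0000 44.4000 22.9600 11.5600 10.8800] k=[111 100 75 41 22 17 6]
t=11: x=[109.6800 98.3200 73.9200 42.8000 23.6800 16.2800 7.3200] k=[114 99 79 38 19 20 6]
t=12: x=[112.2000 98.4000 76.4800 40.6400 21.4000 18.2000 7.6800] k=[114 100 71 40 16 18 8]
t=13: x=[112.3200 98.2000 70.7600 40.8400 19.1200 16.5600 9.2000] k=[107 97 72 39 16 19 5]
t=14: x=[105.8000 95.2000 71.0400 40.2000 19.1200 16.9600 6.6800] k=[101 93 66 45 16 15 12]
t=15: x=[100.0400 90.7200 66.7200 44.0400 19.3600 14.7600 12.3600] k=[95 86 69 47 16 19 9]
t=16: x=[93.9200 85.0400 68.4000 45.9200 20.0800 17.4400 10.2000] k=[93 84 72 48 18 14 14]
t=17: x=[91.9200 83.6400 70.5600 47.2800 21.1200 14.4800 14.0000] k=[97 81 68 45 21 13 16]
t=18: x=[95.0800 81.3600 66.8000 44.8800 22.9200 14.3200 15.6400] k=[93 76 65 46 22 15 21]
t=19: x=[90.9600 76.7200 64.0400 45.4000 24.0400 16.5600 20.2800] k=[91 77 64 50 28 13 18]
t=20: x=[89.3200 77.1200 63.8800 49.0400 28.8400 15.4000 17.4000] k=[88 75 63 48 30 13 13]

[0.7458, 0.6356, 0.5339, 0.4068, 0.2542, 0.1102, 0.1102]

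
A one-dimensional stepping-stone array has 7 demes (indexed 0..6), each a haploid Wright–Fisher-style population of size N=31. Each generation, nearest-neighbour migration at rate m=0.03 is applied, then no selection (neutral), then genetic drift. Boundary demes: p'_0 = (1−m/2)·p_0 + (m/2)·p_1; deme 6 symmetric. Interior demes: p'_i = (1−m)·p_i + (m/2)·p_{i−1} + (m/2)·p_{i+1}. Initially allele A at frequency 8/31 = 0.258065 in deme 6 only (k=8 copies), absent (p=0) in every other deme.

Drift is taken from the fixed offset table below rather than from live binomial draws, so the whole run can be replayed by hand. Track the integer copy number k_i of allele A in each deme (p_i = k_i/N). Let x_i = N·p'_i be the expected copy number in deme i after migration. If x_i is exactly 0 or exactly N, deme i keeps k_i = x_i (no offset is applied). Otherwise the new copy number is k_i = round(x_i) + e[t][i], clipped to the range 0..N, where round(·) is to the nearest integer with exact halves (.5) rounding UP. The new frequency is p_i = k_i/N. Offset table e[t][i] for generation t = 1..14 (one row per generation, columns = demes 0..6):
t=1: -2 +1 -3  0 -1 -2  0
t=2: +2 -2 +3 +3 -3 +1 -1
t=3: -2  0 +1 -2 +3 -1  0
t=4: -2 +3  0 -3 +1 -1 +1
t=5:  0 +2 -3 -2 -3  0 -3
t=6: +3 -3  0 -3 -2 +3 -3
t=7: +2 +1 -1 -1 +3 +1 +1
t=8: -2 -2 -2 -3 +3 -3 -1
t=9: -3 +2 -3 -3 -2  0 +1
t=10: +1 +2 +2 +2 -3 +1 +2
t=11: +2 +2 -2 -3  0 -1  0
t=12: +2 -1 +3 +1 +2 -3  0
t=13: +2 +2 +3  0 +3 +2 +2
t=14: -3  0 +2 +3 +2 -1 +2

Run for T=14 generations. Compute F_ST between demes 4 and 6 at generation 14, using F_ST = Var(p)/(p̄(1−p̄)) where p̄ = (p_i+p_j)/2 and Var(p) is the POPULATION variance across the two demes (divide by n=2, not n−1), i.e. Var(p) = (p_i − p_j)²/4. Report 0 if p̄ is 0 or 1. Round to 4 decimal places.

t=0: k=[0 0 0 0 0 0 8]
t=1: x=[0.0000 0.0000 0.0000 0.0000 0.0000 0.1200 7.8800] k=[0 0 0 0 0 0 8]
t=2: x=[0.0000 0.0000 0.0000 0.0000 0.0000 0.1200 7.8800] k=[0 0 0 0 0 1 7]
t=3: x=[0.0000 0.0000 0.0000 0.0000 0.0150 1.0750 6.9100] k=[0 0 0 0 3 0 7]
t=4: x=[0.0000 0.0000 0.0000 0.0450 2.9100 0.1500 6.8950] k=[0 0 0 0 4 0 8]
t=5: x=[0.0000 0.0000 0.0000 0.0600 3.8800 0.1800 7.8800] k=[0 0 0 0 1 0 5]
t=6: x=[0.0000 0.0000 0.0000 0.0150 0.9700 0.0900 4.9250] k=[0 0 0 0 0 3 2]
t=7: x=[0.0000 0.0000 0.0000 0.0000 0.0450 2.9400 2.0150] k=[0 0 0 0 3 4 3]
t=8: x=[0.0000 0.0000 0.0000 0.0450 2.9700 3.9700 3.0150] k=[0 0 0 0 6 1 2]
t=9: x=[0.0000 0.0000 0.0000 0.0900 5.8350 1.0900 1.9850] k=[0 0 0 0 4 1 3]
t=10: x=[0.0000 0.0000 0.0000 0.0600 3.8950 1.0750 2.9700] k=[0 0 0 2 1 2 5]
t=11: x=[0.0000 0.0000 0.0300 1.9550 1.0300 2.0300 4.9550] k=[0 0 0 0 1 1 5]
t=12: x=[0.0000 0.0000 0.0000 0.0150 0.9850 1.0600 4.9400] k=[0 0 0 1 3 0 5]
t=13: x=[0.0000 0.0000 0.0150 1.0150 2.9250 0.1200 4.9250] k=[0 0 3 1 6 2 7]
t=14: x=[0.0000 0.0450 2.9250 1.1050 5.8650 2.1350 6.9250] k=[0 0 5 4 8 1 9]

0.0013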